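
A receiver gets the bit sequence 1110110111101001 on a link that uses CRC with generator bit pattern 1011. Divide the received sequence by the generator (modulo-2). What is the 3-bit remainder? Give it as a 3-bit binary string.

Modulo-2 division of 1110110111101001 by 1011:
  pos 0: 1110 XOR 1011 = 0101
  pos 1: 1011 XOR 1011 = 0000
  pos 5: 1011 XOR 1011 = 0000
  pos 9: 1101 XOR 1011 = 0110
  pos 10: 1100 XOR 1011 = 0111
  pos 11: 1110 XOR 1011 = 0101
  pos 12: 1011 XOR 1011 = 0000
Remainder = 000 (zero — the frame passes the CRC check).

000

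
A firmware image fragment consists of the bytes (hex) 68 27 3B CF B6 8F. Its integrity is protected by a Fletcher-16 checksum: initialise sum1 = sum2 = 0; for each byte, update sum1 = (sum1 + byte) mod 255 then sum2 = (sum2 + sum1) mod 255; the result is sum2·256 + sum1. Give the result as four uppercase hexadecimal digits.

8FE0

Running sums (mod 255):
  after byte 0 (68): sum1=104, sum2=104
  after byte 1 (27): sum1=143, sum2=247
  after byte 2 (3B): sum1=202, sum2=194
  after byte 3 (CF): sum1=154, sum2=93
  after byte 4 (B6): sum1=81, sum2=174
  after byte 5 (8F): sum1=224, sum2=143
Checksum = sum2·256 + sum1 = 143·256 + 224 = 36832 = 0x8FE0.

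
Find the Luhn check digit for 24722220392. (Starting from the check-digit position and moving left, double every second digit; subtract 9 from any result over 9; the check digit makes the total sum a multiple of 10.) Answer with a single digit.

Partial digits right→left: 2 9 3 0 2 2 2 2 7 4 2
Double every second digit counting from the check-digit position (so the 1st, 3rd, 5th, ... of the partial from the right).
  doubled (with −9 where >9): 4 6 4 4 5 4 → sum 27
  kept as-is: 9 0 2 2 4 → sum 17
Total = 27 + 17 = 44.
Check digit = (10 − (44 mod 10)) mod 10 = 6.

6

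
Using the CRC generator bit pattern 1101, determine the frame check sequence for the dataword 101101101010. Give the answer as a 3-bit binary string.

Append 3 zeros: 101101101010000. Divide by 1101 (XOR where the leading bit is 1):
  pos 0: 1011 XOR 1101 = 0110
  pos 1: 1100 XOR 1101 = 0001
  pos 4: 1110 XOR 1101 = 0011
  pos 6: 1110 XOR 1101 = 0011
  pos 8: 1110 XOR 1101 = 0011
  pos 10: 1100 XOR 1101 = 0001
Remainder (last 3 bits) = 010. This is the CRC / FCS.

010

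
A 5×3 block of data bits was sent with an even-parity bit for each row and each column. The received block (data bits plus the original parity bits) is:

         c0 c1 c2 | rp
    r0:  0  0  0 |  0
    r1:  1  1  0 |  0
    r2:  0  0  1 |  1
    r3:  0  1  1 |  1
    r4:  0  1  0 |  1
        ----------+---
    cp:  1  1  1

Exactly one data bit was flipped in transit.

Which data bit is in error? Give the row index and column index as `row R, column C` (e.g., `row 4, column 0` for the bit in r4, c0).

Recompute each row's even parity and compare to rp:
  r0: data parity 0, sent rp 0 → ok
  r1: data parity 0, sent rp 0 → ok
  r2: data parity 1, sent rp 1 → ok
  r3: data parity 0, sent rp 1 → mismatch
  r4: data parity 1, sent rp 1 → ok
Recompute each column's even parity and compare to cp:
  c0: data parity 1, sent cp 1 → ok
  c1: data parity 1, sent cp 1 → ok
  c2: data parity 0, sent cp 1 → mismatch
Exactly one row (r3) and one column (c2) fail → the flipped bit is at their intersection.

row 3, column 2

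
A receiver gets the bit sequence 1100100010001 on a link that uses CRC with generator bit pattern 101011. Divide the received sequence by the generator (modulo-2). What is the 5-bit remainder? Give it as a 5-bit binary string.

Modulo-2 division of 1100100010001 by 101011:
  pos 0: 110010 XOR 101011 = 011001
  pos 1: 110010 XOR 101011 = 011001
  pos 2: 110010 XOR 101011 = 011001
  pos 3: 110011 XOR 101011 = 011000
  pos 4: 110000 XOR 101011 = 011011
  pos 5: 110110 XOR 101011 = 011101
  pos 6: 111010 XOR 101011 = 010001
  pos 7: 100011 XOR 101011 = 001000
Remainder = 01000 (nonzero — an error is detected).

01000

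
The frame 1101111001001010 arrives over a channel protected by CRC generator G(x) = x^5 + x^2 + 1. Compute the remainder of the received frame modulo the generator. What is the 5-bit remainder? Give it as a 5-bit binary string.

Modulo-2 division of 1101111001001010 by 100101:
  pos 0: 110111 XOR 100101 = 010010
  pos 1: 100101 XOR 100101 = 000000
  pos 9: 100101 XOR 100101 = 000000
Remainder = 00000 (zero — the frame passes the CRC check).

00000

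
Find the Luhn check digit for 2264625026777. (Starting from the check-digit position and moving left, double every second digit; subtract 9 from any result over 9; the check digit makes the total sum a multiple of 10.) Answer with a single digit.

4

Partial digits right→left: 7 7 7 6 2 0 5 2 6 4 6 2 2
Double every second digit counting from the check-digit position (so the 1st, 3rd, 5th, ... of the partial from the right).
  doubled (with −9 where >9): 5 5 4 1 3 3 4 → sum 25
  kept as-is: 7 6 0 2 4 2 → sum 21
Total = 25 + 21 = 46.
Check digit = (10 − (46 mod 10)) mod 10 = 4.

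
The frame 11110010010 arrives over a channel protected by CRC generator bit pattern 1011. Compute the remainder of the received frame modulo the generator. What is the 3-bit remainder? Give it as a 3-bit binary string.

000

Modulo-2 division of 11110010010 by 1011:
  pos 0: 1111 XOR 1011 = 0100
  pos 1: 1000 XOR 1011 = 0011
  pos 3: 1101 XOR 1011 = 0110
  pos 4: 1100 XOR 1011 = 0111
  pos 5: 1110 XOR 1011 = 0101
  pos 6: 1011 XOR 1011 = 0000
Remainder = 000 (zero — the frame passes the CRC check).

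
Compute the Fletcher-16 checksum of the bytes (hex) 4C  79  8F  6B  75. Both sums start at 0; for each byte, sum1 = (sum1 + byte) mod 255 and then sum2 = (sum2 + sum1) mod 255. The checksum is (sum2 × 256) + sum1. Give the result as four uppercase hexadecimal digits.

Running sums (mod 255):
  after byte 0 (4C): sum1=76, sum2=76
  after byte 1 (79): sum1=197, sum2=18
  after byte 2 (8F): sum1=85, sum2=103
  after byte 3 (6B): sum1=192, sum2=40
  after byte 4 (75): sum1=54, sum2=94
Checksum = sum2·256 + sum1 = 94·256 + 54 = 24118 = 0x5E36.

5E36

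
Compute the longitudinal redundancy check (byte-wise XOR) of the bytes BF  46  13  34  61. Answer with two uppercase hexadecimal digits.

BF

XOR the bytes together:
  start with 0xBF
  0xBF ⊕ 0x46 = 0xF9
  0xF9 ⊕ 0x13 = 0xEA
  0xEA ⊕ 0x34 = 0xDE
  0xDE ⊕ 0x61 = 0xBF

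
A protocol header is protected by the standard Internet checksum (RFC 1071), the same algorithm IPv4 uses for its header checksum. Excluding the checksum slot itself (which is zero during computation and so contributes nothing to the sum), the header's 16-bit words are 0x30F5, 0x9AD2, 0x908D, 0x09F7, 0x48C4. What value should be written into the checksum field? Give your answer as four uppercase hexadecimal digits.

50EF

One's-complement addition (fold any carry out of bit 15 back into bit 0):
  0x30F5 + 0x9AD2 = 0x0CBC7
  0xCBC7 + 0x908D = 0x15C54 → wrap carry → 0x5C55
  0x5C55 + 0x09F7 = 0x0664C
  0x664C + 0x48C4 = 0x0AF10
One's-complement sum = 0xAF10.
Checksum = ~0xAF10 & 0xFFFF = 0x50EF.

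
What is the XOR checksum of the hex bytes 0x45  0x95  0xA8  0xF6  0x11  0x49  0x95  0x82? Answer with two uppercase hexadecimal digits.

XOR the bytes together:
  start with 0x45
  0x45 ⊕ 0x95 = 0xD0
  0xD0 ⊕ 0xA8 = 0x78
  0x78 ⊕ 0xF6 = 0x8E
  0x8E ⊕ 0x11 = 0x9F
  0x9F ⊕ 0x49 = 0xD6
  0xD6 ⊕ 0x95 = 0x43
  0x43 ⊕ 0x82 = 0xC1

C1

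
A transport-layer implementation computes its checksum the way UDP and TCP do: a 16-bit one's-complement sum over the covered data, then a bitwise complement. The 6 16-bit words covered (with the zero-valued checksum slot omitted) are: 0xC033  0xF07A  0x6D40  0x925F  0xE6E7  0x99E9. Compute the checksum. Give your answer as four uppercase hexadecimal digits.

CEDF

One's-complement addition (fold any carry out of bit 15 back into bit 0):
  0xC033 + 0xF07A = 0x1B0AD → wrap carry → 0xB0AE
  0xB0AE + 0x6D40 = 0x11DEE → wrap carry → 0x1DEF
  0x1DEF + 0x925F = 0x0B04E
  0xB04E + 0xE6E7 = 0x19735 → wrap carry → 0x9736
  0x9736 + 0x99E9 = 0x1311F → wrap carry → 0x3120
One's-complement sum = 0x3120.
Checksum = ~0x3120 & 0xFFFF = 0xCEDF.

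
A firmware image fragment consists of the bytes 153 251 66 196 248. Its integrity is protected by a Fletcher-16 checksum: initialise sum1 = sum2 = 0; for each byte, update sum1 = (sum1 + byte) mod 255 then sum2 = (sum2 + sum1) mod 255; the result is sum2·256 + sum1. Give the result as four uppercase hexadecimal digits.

3995

Running sums (mod 255):
  after byte 0 (153): sum1=153, sum2=153
  after byte 1 (251): sum1=149, sum2=47
  after byte 2 (66): sum1=215, sum2=7
  after byte 3 (196): sum1=156, sum2=163
  after byte 4 (248): sum1=149, sum2=57
Checksum = sum2·256 + sum1 = 57·256 + 149 = 14741 = 0x3995.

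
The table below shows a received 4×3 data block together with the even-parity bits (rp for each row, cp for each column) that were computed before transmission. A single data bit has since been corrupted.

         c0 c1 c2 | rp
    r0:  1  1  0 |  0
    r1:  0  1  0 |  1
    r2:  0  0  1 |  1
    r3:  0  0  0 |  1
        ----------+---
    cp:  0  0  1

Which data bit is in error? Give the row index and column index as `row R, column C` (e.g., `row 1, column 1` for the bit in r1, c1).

Recompute each row's even parity and compare to rp:
  r0: data parity 0, sent rp 0 → ok
  r1: data parity 1, sent rp 1 → ok
  r2: data parity 1, sent rp 1 → ok
  r3: data parity 0, sent rp 1 → mismatch
Recompute each column's even parity and compare to cp:
  c0: data parity 1, sent cp 0 → mismatch
  c1: data parity 0, sent cp 0 → ok
  c2: data parity 1, sent cp 1 → ok
Exactly one row (r3) and one column (c0) fail → the flipped bit is at their intersection.

row 3, column 0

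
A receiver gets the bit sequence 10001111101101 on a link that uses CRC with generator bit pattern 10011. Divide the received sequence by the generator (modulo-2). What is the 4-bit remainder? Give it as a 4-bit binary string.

Modulo-2 division of 10001111101101 by 10011:
  pos 0: 10001 XOR 10011 = 00010
  pos 3: 10111 XOR 10011 = 00100
  pos 5: 10010 XOR 10011 = 00001
  pos 9: 11101 XOR 10011 = 01110
Remainder = 1110 (nonzero — an error is detected).

1110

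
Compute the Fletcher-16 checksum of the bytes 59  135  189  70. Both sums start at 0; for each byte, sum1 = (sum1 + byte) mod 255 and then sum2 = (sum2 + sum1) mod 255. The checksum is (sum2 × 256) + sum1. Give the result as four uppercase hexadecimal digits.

45C6

Running sums (mod 255):
  after byte 0 (59): sum1=59, sum2=59
  after byte 1 (135): sum1=194, sum2=253
  after byte 2 (189): sum1=128, sum2=126
  after byte 3 (70): sum1=198, sum2=69
Checksum = sum2·256 + sum1 = 69·256 + 198 = 17862 = 0x45C6.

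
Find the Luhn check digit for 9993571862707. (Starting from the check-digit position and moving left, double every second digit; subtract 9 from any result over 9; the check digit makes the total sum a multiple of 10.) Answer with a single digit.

Partial digits right→left: 7 0 7 2 6 8 1 7 5 3 9 9 9
Double every second digit counting from the check-digit position (so the 1st, 3rd, 5th, ... of the partial from the right).
  doubled (with −9 where >9): 5 5 3 2 1 9 9 → sum 34
  kept as-is: 0 2 8 7 3 9 → sum 29
Total = 34 + 29 = 63.
Check digit = (10 − (63 mod 10)) mod 10 = 7.

7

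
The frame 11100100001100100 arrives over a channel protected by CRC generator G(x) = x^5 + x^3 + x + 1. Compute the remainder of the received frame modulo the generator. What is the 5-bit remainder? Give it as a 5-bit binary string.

00010

Modulo-2 division of 11100100001100100 by 101011:
  pos 0: 111001 XOR 101011 = 010010
  pos 1: 100100 XOR 101011 = 001111
  pos 3: 111100 XOR 101011 = 010111
  pos 4: 101110 XOR 101011 = 000101
  pos 7: 101110 XOR 101011 = 000101
  pos 10: 101010 XOR 101011 = 000001
Remainder = 00010 (nonzero — an error is detected).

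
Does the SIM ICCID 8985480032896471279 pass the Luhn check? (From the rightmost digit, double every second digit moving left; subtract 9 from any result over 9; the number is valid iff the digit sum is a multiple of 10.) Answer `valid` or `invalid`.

valid

From the right, keep odd positions and double even positions (subtract 9 from any doubled value over 9):
  doubled (positions 2,4,...): 5 2 8 9 4 0 7 1 9 → sum 45
  kept (positions 1,3,...): 9 2 7 6 8 3 0 4 8 8 → sum 55
Total = 100.
100 mod 10 = 0, so the number is valid.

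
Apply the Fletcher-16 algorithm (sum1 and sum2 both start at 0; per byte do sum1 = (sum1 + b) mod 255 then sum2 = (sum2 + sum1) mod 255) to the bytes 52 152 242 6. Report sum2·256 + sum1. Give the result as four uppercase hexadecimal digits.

Running sums (mod 255):
  after byte 0 (52): sum1=52, sum2=52
  after byte 1 (152): sum1=204, sum2=1
  after byte 2 (242): sum1=191, sum2=192
  after byte 3 (6): sum1=197, sum2=134
Checksum = sum2·256 + sum1 = 134·256 + 197 = 34501 = 0x86C5.

86C5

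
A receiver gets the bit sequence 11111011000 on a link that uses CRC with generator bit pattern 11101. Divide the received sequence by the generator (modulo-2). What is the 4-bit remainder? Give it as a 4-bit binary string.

0100

Modulo-2 division of 11111011000 by 11101:
  pos 0: 11111 XOR 11101 = 00010
  pos 3: 10011 XOR 11101 = 01110
  pos 4: 11100 XOR 11101 = 00001
Remainder = 0100 (nonzero — an error is detected).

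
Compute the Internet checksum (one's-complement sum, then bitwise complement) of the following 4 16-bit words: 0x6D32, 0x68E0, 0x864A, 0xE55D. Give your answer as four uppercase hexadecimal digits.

One's-complement addition (fold any carry out of bit 15 back into bit 0):
  0x6D32 + 0x68E0 = 0x0D612
  0xD612 + 0x864A = 0x15C5C → wrap carry → 0x5C5D
  0x5C5D + 0xE55D = 0x141BA → wrap carry → 0x41BB
One's-complement sum = 0x41BB.
Checksum = ~0x41BB & 0xFFFF = 0xBE44.

BE44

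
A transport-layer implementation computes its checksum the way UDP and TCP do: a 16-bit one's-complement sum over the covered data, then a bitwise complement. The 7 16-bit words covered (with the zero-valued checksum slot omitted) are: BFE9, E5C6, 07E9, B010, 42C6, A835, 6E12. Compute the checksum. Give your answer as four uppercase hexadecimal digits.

One's-complement addition (fold any carry out of bit 15 back into bit 0):
  0xBFE9 + 0xE5C6 = 0x1A5AF → wrap carry → 0xA5B0
  0xA5B0 + 0x07E9 = 0x0AD99
  0xAD99 + 0xB010 = 0x15DA9 → wrap carry → 0x5DAA
  0x5DAA + 0x42C6 = 0x0A070
  0xA070 + 0xA835 = 0x148A5 → wrap carry → 0x48A6
  0x48A6 + 0x6E12 = 0x0B6B8
One's-complement sum = 0xB6B8.
Checksum = ~0xB6B8 & 0xFFFF = 0x4947.

4947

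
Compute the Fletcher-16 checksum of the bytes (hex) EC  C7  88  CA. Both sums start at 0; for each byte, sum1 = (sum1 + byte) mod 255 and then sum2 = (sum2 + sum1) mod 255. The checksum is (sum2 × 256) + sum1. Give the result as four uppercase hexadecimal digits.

E608

Running sums (mod 255):
  after byte 0 (EC): sum1=236, sum2=236
  after byte 1 (C7): sum1=180, sum2=161
  after byte 2 (88): sum1=61, sum2=222
  after byte 3 (CA): sum1=8, sum2=230
Checksum = sum2·256 + sum1 = 230·256 + 8 = 58888 = 0xE608.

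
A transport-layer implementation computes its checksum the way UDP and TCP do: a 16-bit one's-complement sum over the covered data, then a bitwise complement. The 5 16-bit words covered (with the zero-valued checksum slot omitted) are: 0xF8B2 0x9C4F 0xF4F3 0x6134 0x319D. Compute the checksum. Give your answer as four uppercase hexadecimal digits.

E337

One's-complement addition (fold any carry out of bit 15 back into bit 0):
  0xF8B2 + 0x9C4F = 0x19501 → wrap carry → 0x9502
  0x9502 + 0xF4F3 = 0x189F5 → wrap carry → 0x89F6
  0x89F6 + 0x6134 = 0x0EB2A
  0xEB2A + 0x319D = 0x11CC7 → wrap carry → 0x1CC8
One's-complement sum = 0x1CC8.
Checksum = ~0x1CC8 & 0xFFFF = 0xE337.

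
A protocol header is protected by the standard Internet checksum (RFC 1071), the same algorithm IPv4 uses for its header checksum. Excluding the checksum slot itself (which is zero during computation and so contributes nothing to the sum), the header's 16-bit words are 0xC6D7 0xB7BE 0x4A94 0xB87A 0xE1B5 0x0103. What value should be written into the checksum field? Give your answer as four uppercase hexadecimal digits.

One's-complement addition (fold any carry out of bit 15 back into bit 0):
  0xC6D7 + 0xB7BE = 0x17E95 → wrap carry → 0x7E96
  0x7E96 + 0x4A94 = 0x0C92A
  0xC92A + 0xB87A = 0x181A4 → wrap carry → 0x81A5
  0x81A5 + 0xE1B5 = 0x1635A → wrap carry → 0x635B
  0x635B + 0x0103 = 0x0645E
One's-complement sum = 0x645E.
Checksum = ~0x645E & 0xFFFF = 0x9BA1.

9BA1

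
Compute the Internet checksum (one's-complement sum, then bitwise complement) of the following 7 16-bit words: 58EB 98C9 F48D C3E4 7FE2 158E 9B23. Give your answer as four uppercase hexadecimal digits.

One's-complement addition (fold any carry out of bit 15 back into bit 0):
  0x58EB + 0x98C9 = 0x0F1B4
  0xF1B4 + 0xF48D = 0x1E641 → wrap carry → 0xE642
  0xE642 + 0xC3E4 = 0x1AA26 → wrap carry → 0xAA27
  0xAA27 + 0x7FE2 = 0x12A09 → wrap carry → 0x2A0A
  0x2A0A + 0x158E = 0x03F98
  0x3F98 + 0x9B23 = 0x0DABB
One's-complement sum = 0xDABB.
Checksum = ~0xDABB & 0xFFFF = 0x2544.

2544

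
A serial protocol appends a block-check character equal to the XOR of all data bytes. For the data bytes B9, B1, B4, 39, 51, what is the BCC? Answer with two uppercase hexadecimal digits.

XOR the bytes together:
  start with 0xB9
  0xB9 ⊕ 0xB1 = 0x08
  0x08 ⊕ 0xB4 = 0xBC
  0xBC ⊕ 0x39 = 0x85
  0x85 ⊕ 0x51 = 0xD4

D4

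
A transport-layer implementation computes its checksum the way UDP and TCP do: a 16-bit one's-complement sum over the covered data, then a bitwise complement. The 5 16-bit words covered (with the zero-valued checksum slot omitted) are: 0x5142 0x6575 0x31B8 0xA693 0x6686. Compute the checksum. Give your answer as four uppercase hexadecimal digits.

One's-complement addition (fold any carry out of bit 15 back into bit 0):
  0x5142 + 0x6575 = 0x0B6B7
  0xB6B7 + 0x31B8 = 0x0E86F
  0xE86F + 0xA693 = 0x18F02 → wrap carry → 0x8F03
  0x8F03 + 0x6686 = 0x0F589
One's-complement sum = 0xF589.
Checksum = ~0xF589 & 0xFFFF = 0x0A76.

0A76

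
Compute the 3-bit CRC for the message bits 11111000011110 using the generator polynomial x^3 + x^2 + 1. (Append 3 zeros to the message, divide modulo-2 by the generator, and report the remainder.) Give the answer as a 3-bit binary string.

001

Append 3 zeros: 11111000011110000. Divide by 1101 (XOR where the leading bit is 1):
  pos 0: 1111 XOR 1101 = 0010
  pos 2: 1010 XOR 1101 = 0111
  pos 3: 1110 XOR 1101 = 0011
  pos 5: 1100 XOR 1101 = 0001
  pos 8: 1111 XOR 1101 = 0010
  pos 10: 1010 XOR 1101 = 0111
  pos 11: 1110 XOR 1101 = 0011
  pos 13: 1100 XOR 1101 = 0001
Remainder (last 3 bits) = 001. This is the CRC / FCS.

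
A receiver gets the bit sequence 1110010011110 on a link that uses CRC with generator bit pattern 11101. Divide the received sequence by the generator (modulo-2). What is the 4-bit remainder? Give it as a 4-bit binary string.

Modulo-2 division of 1110010011110 by 11101:
  pos 0: 11100 XOR 11101 = 00001
  pos 4: 11001 XOR 11101 = 00100
  pos 6: 10011 XOR 11101 = 01110
  pos 7: 11101 XOR 11101 = 00000
Remainder = 0000 (zero — the frame passes the CRC check).

0000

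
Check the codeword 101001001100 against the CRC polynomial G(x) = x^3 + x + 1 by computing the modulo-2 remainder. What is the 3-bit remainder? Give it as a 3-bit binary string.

Modulo-2 division of 101001001100 by 1011:
  pos 0: 1010 XOR 1011 = 0001
  pos 3: 1010 XOR 1011 = 0001
  pos 6: 1011 XOR 1011 = 0000
Remainder = 000 (zero — the frame passes the CRC check).

000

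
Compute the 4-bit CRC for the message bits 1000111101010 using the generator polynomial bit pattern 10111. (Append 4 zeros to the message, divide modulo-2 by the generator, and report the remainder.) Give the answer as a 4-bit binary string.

1110

Append 4 zeros: 10001111010100000. Divide by 10111 (XOR where the leading bit is 1):
  pos 0: 10001 XOR 10111 = 00110
  pos 2: 11011 XOR 10111 = 01100
  pos 3: 11001 XOR 10111 = 01110
  pos 4: 11100 XOR 10111 = 01011
  pos 5: 10111 XOR 10111 = 00000
  pos 11: 10000 XOR 10111 = 00111
Remainder (last 4 bits) = 1110. This is the CRC / FCS.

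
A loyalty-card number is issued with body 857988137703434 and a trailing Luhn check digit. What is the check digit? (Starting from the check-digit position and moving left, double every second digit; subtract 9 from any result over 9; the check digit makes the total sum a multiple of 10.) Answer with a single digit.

0

Partial digits right→left: 4 3 4 3 0 7 7 3 1 8 8 9 7 5 8
Double every second digit counting from the check-digit position (so the 1st, 3rd, 5th, ... of the partial from the right).
  doubled (with −9 where >9): 8 8 0 5 2 7 5 7 → sum 42
  kept as-is: 3 3 7 3 8 9 5 → sum 38
Total = 42 + 38 = 80.
Check digit = (10 − (80 mod 10)) mod 10 = 0.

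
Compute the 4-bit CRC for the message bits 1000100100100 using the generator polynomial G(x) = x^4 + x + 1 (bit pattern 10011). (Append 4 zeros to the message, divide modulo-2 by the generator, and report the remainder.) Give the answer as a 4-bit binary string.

1011

Append 4 zeros: 10001001001000000. Divide by 10011 (XOR where the leading bit is 1):
  pos 0: 10001 XOR 10011 = 00010
  pos 3: 10001 XOR 10011 = 00010
  pos 6: 10001 XOR 10011 = 00010
  pos 9: 10000 XOR 10011 = 00011
  pos 12: 11000 XOR 10011 = 01011
Remainder (last 4 bits) = 1011. This is the CRC / FCS.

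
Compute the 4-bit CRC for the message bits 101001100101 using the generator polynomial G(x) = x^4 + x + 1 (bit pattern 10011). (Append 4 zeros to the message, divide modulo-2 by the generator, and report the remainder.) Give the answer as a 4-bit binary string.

Append 4 zeros: 1010011001010000. Divide by 10011 (XOR where the leading bit is 1):
  pos 0: 10100 XOR 10011 = 00111
  pos 2: 11111 XOR 10011 = 01100
  pos 3: 11000 XOR 10011 = 01011
  pos 4: 10110 XOR 10011 = 00101
  pos 6: 10110 XOR 10011 = 00101
  pos 8: 10110 XOR 10011 = 00101
  pos 10: 10100 XOR 10011 = 00111
Remainder (last 4 bits) = 1110. This is the CRC / FCS.

1110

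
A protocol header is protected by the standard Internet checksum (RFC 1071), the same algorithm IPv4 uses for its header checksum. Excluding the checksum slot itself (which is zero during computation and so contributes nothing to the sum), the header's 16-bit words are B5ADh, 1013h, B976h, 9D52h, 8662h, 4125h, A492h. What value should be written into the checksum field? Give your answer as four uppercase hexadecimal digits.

One's-complement addition (fold any carry out of bit 15 back into bit 0):
  0xB5AD + 0x1013 = 0x0C5C0
  0xC5C0 + 0xB976 = 0x17F36 → wrap carry → 0x7F37
  0x7F37 + 0x9D52 = 0x11C89 → wrap carry → 0x1C8A
  0x1C8A + 0x8662 = 0x0A2EC
  0xA2EC + 0x4125 = 0x0E411
  0xE411 + 0xA492 = 0x188A3 → wrap carry → 0x88A4
One's-complement sum = 0x88A4.
Checksum = ~0x88A4 & 0xFFFF = 0x775B.

775B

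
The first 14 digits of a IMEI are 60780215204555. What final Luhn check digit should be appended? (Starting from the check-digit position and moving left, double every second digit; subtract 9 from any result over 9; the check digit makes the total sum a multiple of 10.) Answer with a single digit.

Partial digits right→left: 5 5 5 4 0 2 5 1 2 0 8 7 0 6
Double every second digit counting from the check-digit position (so the 1st, 3rd, 5th, ... of the partial from the right).
  doubled (with −9 where >9): 1 1 0 1 4 7 0 → sum 14
  kept as-is: 5 4 2 1 0 7 6 → sum 25
Total = 14 + 25 = 39.
Check digit = (10 − (39 mod 10)) mod 10 = 1.

1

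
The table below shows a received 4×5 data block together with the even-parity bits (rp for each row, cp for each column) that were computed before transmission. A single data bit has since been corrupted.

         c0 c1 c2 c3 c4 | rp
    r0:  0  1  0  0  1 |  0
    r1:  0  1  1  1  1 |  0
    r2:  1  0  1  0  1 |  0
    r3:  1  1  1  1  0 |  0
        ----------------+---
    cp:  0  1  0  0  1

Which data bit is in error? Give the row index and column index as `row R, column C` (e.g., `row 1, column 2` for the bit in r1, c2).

Recompute each row's even parity and compare to rp:
  r0: data parity 0, sent rp 0 → ok
  r1: data parity 0, sent rp 0 → ok
  r2: data parity 1, sent rp 0 → mismatch
  r3: data parity 0, sent rp 0 → ok
Recompute each column's even parity and compare to cp:
  c0: data parity 0, sent cp 0 → ok
  c1: data parity 1, sent cp 1 → ok
  c2: data parity 1, sent cp 0 → mismatch
  c3: data parity 0, sent cp 0 → ok
  c4: data parity 1, sent cp 1 → ok
Exactly one row (r2) and one column (c2) fail → the flipped bit is at their intersection.

row 2, column 2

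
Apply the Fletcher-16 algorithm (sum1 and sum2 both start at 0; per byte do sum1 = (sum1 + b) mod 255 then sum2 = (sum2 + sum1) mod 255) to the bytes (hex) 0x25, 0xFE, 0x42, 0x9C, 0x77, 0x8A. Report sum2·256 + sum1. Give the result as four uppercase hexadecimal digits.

3205

Running sums (mod 255):
  after byte 0 (0x25): sum1=37, sum2=37
  after byte 1 (0xFE): sum1=36, sum2=73
  after byte 2 (0x42): sum1=102, sum2=175
  after byte 3 (0x9C): sum1=3, sum2=178
  after byte 4 (0x77): sum1=122, sum2=45
  after byte 5 (0x8A): sum1=5, sum2=50
Checksum = sum2·256 + sum1 = 50·256 + 5 = 12805 = 0x3205.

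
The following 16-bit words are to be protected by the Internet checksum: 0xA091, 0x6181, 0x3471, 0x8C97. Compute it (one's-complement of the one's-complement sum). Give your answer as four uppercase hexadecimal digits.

3CE4

One's-complement addition (fold any carry out of bit 15 back into bit 0):
  0xA091 + 0x6181 = 0x10212 → wrap carry → 0x0213
  0x0213 + 0x3471 = 0x03684
  0x3684 + 0x8C97 = 0x0C31B
One's-complement sum = 0xC31B.
Checksum = ~0xC31B & 0xFFFF = 0x3CE4.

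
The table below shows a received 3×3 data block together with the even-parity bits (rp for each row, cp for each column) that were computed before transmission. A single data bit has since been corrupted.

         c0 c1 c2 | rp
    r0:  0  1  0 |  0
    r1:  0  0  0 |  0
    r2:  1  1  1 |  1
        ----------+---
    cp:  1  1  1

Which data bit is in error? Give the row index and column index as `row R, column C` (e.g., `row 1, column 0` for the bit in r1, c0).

Recompute each row's even parity and compare to rp:
  r0: data parity 1, sent rp 0 → mismatch
  r1: data parity 0, sent rp 0 → ok
  r2: data parity 1, sent rp 1 → ok
Recompute each column's even parity and compare to cp:
  c0: data parity 1, sent cp 1 → ok
  c1: data parity 0, sent cp 1 → mismatch
  c2: data parity 1, sent cp 1 → ok
Exactly one row (r0) and one column (c1) fail → the flipped bit is at their intersection.

row 0, column 1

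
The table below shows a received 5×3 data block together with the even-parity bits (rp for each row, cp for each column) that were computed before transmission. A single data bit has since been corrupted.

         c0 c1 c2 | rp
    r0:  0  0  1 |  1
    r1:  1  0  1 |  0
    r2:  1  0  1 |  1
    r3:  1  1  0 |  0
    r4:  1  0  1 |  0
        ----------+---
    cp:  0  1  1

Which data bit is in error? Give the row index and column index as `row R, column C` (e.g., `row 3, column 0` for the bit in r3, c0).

Recompute each row's even parity and compare to rp:
  r0: data parity 1, sent rp 1 → ok
  r1: data parity 0, sent rp 0 → ok
  r2: data parity 0, sent rp 1 → mismatch
  r3: data parity 0, sent rp 0 → ok
  r4: data parity 0, sent rp 0 → ok
Recompute each column's even parity and compare to cp:
  c0: data parity 0, sent cp 0 → ok
  c1: data parity 1, sent cp 1 → ok
  c2: data parity 0, sent cp 1 → mismatch
Exactly one row (r2) and one column (c2) fail → the flipped bit is at their intersection.

row 2, column 2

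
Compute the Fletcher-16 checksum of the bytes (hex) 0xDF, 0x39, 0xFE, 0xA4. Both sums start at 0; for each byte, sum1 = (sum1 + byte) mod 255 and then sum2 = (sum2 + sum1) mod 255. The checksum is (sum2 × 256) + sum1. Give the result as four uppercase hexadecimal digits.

CDBC

Running sums (mod 255):
  after byte 0 (0xDF): sum1=223, sum2=223
  after byte 1 (0x39): sum1=25, sum2=248
  after byte 2 (0xFE): sum1=24, sum2=17
  after byte 3 (0xA4): sum1=188, sum2=205
Checksum = sum2·256 + sum1 = 205·256 + 188 = 52668 = 0xCDBC.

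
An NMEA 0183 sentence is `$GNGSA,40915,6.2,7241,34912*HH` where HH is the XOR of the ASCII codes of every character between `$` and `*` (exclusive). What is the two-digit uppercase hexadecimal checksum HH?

XOR the ASCII codes of the payload characters:
  'G' = 0x47 → acc = 0x47
  'N' = 0x4E → acc = 0x09
  'G' = 0x47 → acc = 0x4E
  'S' = 0x53 → acc = 0x1D
  'A' = 0x41 → acc = 0x5C
  ',' = 0x2C → acc = 0x70
  '4' = 0x34 → acc = 0x44
  '0' = 0x30 → acc = 0x74
  '9' = 0x39 → acc = 0x4D
  '1' = 0x31 → acc = 0x7C
  '5' = 0x35 → acc = 0x49
  ',' = 0x2C → acc = 0x65
  '6' = 0x36 → acc = 0x53
  '.' = 0x2E → acc = 0x7D
  '2' = 0x32 → acc = 0x4F
  ',' = 0x2C → acc = 0x63
  '7' = 0x37 → acc = 0x54
  '2' = 0x32 → acc = 0x66
  '4' = 0x34 → acc = 0x52
  '1' = 0x31 → acc = 0x63
  ',' = 0x2C → acc = 0x4F
  '3' = 0x33 → acc = 0x7C
  '4' = 0x34 → acc = 0x48
  '9' = 0x39 → acc = 0x71
  '1' = 0x31 → acc = 0x40
  '2' = 0x32 → acc = 0x72
Checksum = 0x72.

72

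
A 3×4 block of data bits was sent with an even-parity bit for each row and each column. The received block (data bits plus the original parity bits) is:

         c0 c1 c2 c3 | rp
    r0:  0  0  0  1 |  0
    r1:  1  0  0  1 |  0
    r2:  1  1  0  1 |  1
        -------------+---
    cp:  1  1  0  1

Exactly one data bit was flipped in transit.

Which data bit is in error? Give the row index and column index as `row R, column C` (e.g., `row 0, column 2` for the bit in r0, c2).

Recompute each row's even parity and compare to rp:
  r0: data parity 1, sent rp 0 → mismatch
  r1: data parity 0, sent rp 0 → ok
  r2: data parity 1, sent rp 1 → ok
Recompute each column's even parity and compare to cp:
  c0: data parity 0, sent cp 1 → mismatch
  c1: data parity 1, sent cp 1 → ok
  c2: data parity 0, sent cp 0 → ok
  c3: data parity 1, sent cp 1 → ok
Exactly one row (r0) and one column (c0) fail → the flipped bit is at their intersection.

row 0, column 0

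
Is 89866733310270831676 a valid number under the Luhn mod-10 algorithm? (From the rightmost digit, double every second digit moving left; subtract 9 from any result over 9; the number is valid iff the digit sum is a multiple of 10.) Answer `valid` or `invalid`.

invalid

From the right, keep odd positions and double even positions (subtract 9 from any doubled value over 9):
  doubled (positions 2,4,...): 5 2 7 5 0 6 6 3 7 7 → sum 48
  kept (positions 1,3,...): 6 6 3 0 2 1 3 7 6 9 → sum 43
Total = 91.
91 mod 10 = 1, so the number is invalid.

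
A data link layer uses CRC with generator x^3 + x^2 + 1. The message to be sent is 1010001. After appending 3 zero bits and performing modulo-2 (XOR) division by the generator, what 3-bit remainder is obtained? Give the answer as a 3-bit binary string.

Append 3 zeros: 1010001000. Divide by 1101 (XOR where the leading bit is 1):
  pos 0: 1010 XOR 1101 = 0111
  pos 1: 1110 XOR 1101 = 0011
  pos 3: 1101 XOR 1101 = 0000
Remainder (last 3 bits) = 000. This is the CRC / FCS.

000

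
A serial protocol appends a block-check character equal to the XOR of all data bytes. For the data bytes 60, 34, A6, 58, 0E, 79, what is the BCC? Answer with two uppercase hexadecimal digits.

DD

XOR the bytes together:
  start with 0x60
  0x60 ⊕ 0x34 = 0x54
  0x54 ⊕ 0xA6 = 0xF2
  0xF2 ⊕ 0x58 = 0xAA
  0xAA ⊕ 0x0E = 0xA4
  0xA4 ⊕ 0x79 = 0xDD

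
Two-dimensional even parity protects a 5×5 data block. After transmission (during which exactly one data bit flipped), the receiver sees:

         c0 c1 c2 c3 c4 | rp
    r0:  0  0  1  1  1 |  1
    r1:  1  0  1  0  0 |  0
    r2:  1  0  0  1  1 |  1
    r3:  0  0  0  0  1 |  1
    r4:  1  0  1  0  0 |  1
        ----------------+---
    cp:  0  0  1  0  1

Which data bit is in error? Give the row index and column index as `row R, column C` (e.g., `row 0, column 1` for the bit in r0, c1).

Recompute each row's even parity and compare to rp:
  r0: data parity 1, sent rp 1 → ok
  r1: data parity 0, sent rp 0 → ok
  r2: data parity 1, sent rp 1 → ok
  r3: data parity 1, sent rp 1 → ok
  r4: data parity 0, sent rp 1 → mismatch
Recompute each column's even parity and compare to cp:
  c0: data parity 1, sent cp 0 → mismatch
  c1: data parity 0, sent cp 0 → ok
  c2: data parity 1, sent cp 1 → ok
  c3: data parity 0, sent cp 0 → ok
  c4: data parity 1, sent cp 1 → ok
Exactly one row (r4) and one column (c0) fail → the flipped bit is at their intersection.

row 4, column 0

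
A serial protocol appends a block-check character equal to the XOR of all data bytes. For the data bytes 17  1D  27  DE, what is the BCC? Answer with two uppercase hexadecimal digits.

F3

XOR the bytes together:
  start with 0x17
  0x17 ⊕ 0x1D = 0x0A
  0x0A ⊕ 0x27 = 0x2D
  0x2D ⊕ 0xDE = 0xF3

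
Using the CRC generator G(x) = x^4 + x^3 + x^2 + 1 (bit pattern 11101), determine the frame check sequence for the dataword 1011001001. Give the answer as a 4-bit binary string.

0111

Append 4 zeros: 10110010010000. Divide by 11101 (XOR where the leading bit is 1):
  pos 0: 10110 XOR 11101 = 01011
  pos 1: 10110 XOR 11101 = 01011
  pos 2: 10111 XOR 11101 = 01010
  pos 3: 10100 XOR 11101 = 01001
  pos 4: 10010 XOR 11101 = 01111
  pos 5: 11111 XOR 11101 = 00010
  pos 8: 10000 XOR 11101 = 01101
  pos 9: 11010 XOR 11101 = 00111
Remainder (last 4 bits) = 0111. This is the CRC / FCS.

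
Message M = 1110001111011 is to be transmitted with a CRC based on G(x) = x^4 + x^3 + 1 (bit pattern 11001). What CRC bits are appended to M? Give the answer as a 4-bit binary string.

Append 4 zeros: 11100011110110000. Divide by 11001 (XOR where the leading bit is 1):
  pos 0: 11100 XOR 11001 = 00101
  pos 2: 10101 XOR 11001 = 01100
  pos 3: 11001 XOR 11001 = 00000
  pos 8: 11011 XOR 11001 = 00010
  pos 11: 10000 XOR 11001 = 01001
  pos 12: 10010 XOR 11001 = 01011
Remainder (last 4 bits) = 1011. This is the CRC / FCS.

1011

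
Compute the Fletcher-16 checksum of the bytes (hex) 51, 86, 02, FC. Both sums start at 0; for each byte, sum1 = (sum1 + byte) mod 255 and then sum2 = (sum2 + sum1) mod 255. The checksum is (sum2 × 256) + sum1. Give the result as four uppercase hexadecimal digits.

Running sums (mod 255):
  after byte 0 (51): sum1=81, sum2=81
  after byte 1 (86): sum1=215, sum2=41
  after byte 2 (02): sum1=217, sum2=3
  after byte 3 (FC): sum1=214, sum2=217
Checksum = sum2·256 + sum1 = 217·256 + 214 = 55766 = 0xD9D6.

D9D6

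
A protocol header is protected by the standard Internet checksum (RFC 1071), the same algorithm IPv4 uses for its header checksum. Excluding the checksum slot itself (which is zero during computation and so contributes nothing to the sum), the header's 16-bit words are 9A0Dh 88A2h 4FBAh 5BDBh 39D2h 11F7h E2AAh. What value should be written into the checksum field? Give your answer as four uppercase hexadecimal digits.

One's-complement addition (fold any carry out of bit 15 back into bit 0):
  0x9A0D + 0x88A2 = 0x122AF → wrap carry → 0x22B0
  0x22B0 + 0x4FBA = 0x0726A
  0x726A + 0x5BDB = 0x0CE45
  0xCE45 + 0x39D2 = 0x10817 → wrap carry → 0x0818
  0x0818 + 0x11F7 = 0x01A0F
  0x1A0F + 0xE2AA = 0x0FCB9
One's-complement sum = 0xFCB9.
Checksum = ~0xFCB9 & 0xFFFF = 0x0346.

0346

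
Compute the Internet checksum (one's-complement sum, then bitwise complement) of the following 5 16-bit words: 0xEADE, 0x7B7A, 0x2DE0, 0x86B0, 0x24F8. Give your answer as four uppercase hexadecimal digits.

C01D

One's-complement addition (fold any carry out of bit 15 back into bit 0):
  0xEADE + 0x7B7A = 0x16658 → wrap carry → 0x6659
  0x6659 + 0x2DE0 = 0x09439
  0x9439 + 0x86B0 = 0x11AE9 → wrap carry → 0x1AEA
  0x1AEA + 0x24F8 = 0x03FE2
One's-complement sum = 0x3FE2.
Checksum = ~0x3FE2 & 0xFFFF = 0xC01D.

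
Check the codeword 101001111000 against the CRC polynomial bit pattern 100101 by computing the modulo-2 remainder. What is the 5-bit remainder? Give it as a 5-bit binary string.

01010

Modulo-2 division of 101001111000 by 100101:
  pos 0: 101001 XOR 100101 = 001100
  pos 2: 110011 XOR 100101 = 010110
  pos 3: 101101 XOR 100101 = 001000
  pos 5: 100000 XOR 100101 = 000101
Remainder = 01010 (nonzero — an error is detected).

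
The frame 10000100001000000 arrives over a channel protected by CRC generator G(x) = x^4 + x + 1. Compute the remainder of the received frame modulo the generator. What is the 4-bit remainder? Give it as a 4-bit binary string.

Modulo-2 division of 10000100001000000 by 10011:
  pos 0: 10000 XOR 10011 = 00011
  pos 3: 11100 XOR 10011 = 01111
  pos 4: 11110 XOR 10011 = 01101
  pos 5: 11010 XOR 10011 = 01001
  pos 6: 10011 XOR 10011 = 00000
Remainder = 0000 (zero — the frame passes the CRC check).

0000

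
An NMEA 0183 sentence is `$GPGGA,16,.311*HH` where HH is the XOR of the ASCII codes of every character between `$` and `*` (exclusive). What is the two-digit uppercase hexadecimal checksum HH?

XOR the ASCII codes of the payload characters:
  'G' = 0x47 → acc = 0x47
  'P' = 0x50 → acc = 0x17
  'G' = 0x47 → acc = 0x50
  'G' = 0x47 → acc = 0x17
  'A' = 0x41 → acc = 0x56
  ',' = 0x2C → acc = 0x7A
  '1' = 0x31 → acc = 0x4B
  '6' = 0x36 → acc = 0x7D
  ',' = 0x2C → acc = 0x51
  '.' = 0x2E → acc = 0x7F
  '3' = 0x33 → acc = 0x4C
  '1' = 0x31 → acc = 0x7D
  '1' = 0x31 → acc = 0x4C
Checksum = 0x4C.

4C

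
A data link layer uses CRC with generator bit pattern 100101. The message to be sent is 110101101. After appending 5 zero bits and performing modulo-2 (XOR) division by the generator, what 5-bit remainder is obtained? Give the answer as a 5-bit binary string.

Append 5 zeros: 11010110100000. Divide by 100101 (XOR where the leading bit is 1):
  pos 0: 110101 XOR 100101 = 010000
  pos 1: 100001 XOR 100101 = 000100
  pos 4: 100010 XOR 100101 = 000111
  pos 7: 111000 XOR 100101 = 011101
  pos 8: 111010 XOR 100101 = 011111
Remainder (last 5 bits) = 11111. This is the CRC / FCS.

11111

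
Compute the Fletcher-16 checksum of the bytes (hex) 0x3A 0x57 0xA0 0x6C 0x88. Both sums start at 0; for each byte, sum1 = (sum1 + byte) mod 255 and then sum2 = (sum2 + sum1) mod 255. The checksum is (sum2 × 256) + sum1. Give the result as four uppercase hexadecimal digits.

C327

Running sums (mod 255):
  after byte 0 (0x3A): sum1=58, sum2=58
  after byte 1 (0x57): sum1=145, sum2=203
  after byte 2 (0xA0): sum1=50, sum2=253
  after byte 3 (0x6C): sum1=158, sum2=156
  after byte 4 (0x88): sum1=39, sum2=195
Checksum = sum2·256 + sum1 = 195·256 + 39 = 49959 = 0xC327.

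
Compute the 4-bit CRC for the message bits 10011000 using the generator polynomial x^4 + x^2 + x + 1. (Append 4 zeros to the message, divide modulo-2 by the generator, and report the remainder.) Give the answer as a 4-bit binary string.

Append 4 zeros: 100110000000. Divide by 10111 (XOR where the leading bit is 1):
  pos 0: 10011 XOR 10111 = 00100
  pos 2: 10000 XOR 10111 = 00111
  pos 4: 11100 XOR 10111 = 01011
  pos 5: 10110 XOR 10111 = 00001
Remainder (last 4 bits) = 0100. This is the CRC / FCS.

0100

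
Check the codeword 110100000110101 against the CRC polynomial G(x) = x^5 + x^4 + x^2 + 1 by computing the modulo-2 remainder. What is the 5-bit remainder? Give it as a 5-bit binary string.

11001

Modulo-2 division of 110100000110101 by 110101:
  pos 0: 110100 XOR 110101 = 000001
  pos 5: 100011 XOR 110101 = 010110
  pos 6: 101100 XOR 110101 = 011001
  pos 7: 110011 XOR 110101 = 000110
Remainder = 11001 (nonzero — an error is detected).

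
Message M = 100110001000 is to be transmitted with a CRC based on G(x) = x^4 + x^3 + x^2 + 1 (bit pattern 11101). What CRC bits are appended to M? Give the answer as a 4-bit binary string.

1001

Append 4 zeros: 1001100010000000. Divide by 11101 (XOR where the leading bit is 1):
  pos 0: 10011 XOR 11101 = 01110
  pos 1: 11100 XOR 11101 = 00001
  pos 5: 10010 XOR 11101 = 01111
  pos 6: 11110 XOR 11101 = 00011
  pos 9: 11000 XOR 11101 = 00101
  pos 11: 10100 XOR 11101 = 01001
Remainder (last 4 bits) = 1001. This is the CRC / FCS.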